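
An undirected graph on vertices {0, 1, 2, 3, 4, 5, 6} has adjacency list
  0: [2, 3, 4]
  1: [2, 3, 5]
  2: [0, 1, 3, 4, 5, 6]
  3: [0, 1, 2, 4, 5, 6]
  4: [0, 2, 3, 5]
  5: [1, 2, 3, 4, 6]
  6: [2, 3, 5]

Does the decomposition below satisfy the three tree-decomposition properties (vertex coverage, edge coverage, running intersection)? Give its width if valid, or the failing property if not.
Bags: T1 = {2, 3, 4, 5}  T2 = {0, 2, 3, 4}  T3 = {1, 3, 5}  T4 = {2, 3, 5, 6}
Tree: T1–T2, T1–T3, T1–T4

A tree decomposition must satisfy three properties: every vertex lies in some bag; for every edge, both endpoints lie together in some bag; and for every vertex, the bags containing it form a connected subtree. Here edge (2,1) lies in no bag, so the decomposition is invalid.

No — edge (2,1) lies in no bag.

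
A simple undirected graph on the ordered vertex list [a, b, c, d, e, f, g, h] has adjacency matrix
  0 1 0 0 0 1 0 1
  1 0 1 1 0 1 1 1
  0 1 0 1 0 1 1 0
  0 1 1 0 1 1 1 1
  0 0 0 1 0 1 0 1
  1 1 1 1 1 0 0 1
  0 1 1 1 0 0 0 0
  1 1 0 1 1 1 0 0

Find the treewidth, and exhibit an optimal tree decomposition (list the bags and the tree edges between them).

Treewidth 3.
One such decomposition:
Bags: B1 = {b, d, f, h}  B2 = {a, b, f, h}  B3 = {b, c, d, f}  B4 = {d, e, f, h}  B5 = {b, c, d, g}
Tree: B1–B2, B1–B3, B1–B4, B3–B5

The largest bag has 4 vertices, giving width 3; this decomposition certifies tw(G) ≤ 3. For the lower bound, the 4 vertices {b, c, d, g} are pairwise adjacent, and any tree decomposition puts a clique entirely inside one bag — forcing width ≥ 3. Therefore the treewidth is 3.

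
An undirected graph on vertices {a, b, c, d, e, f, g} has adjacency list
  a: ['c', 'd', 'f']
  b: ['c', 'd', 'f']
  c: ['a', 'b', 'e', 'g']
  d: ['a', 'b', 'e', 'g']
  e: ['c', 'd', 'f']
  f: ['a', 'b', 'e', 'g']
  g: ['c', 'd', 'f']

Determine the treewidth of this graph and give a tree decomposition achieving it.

Treewidth 3.
One such decomposition:
Bags: B1 = {b, c, d, f}  B2 = {c, d, f, g}  B3 = {a, c, d, f}  B4 = {c, d, e, f}
Tree: B1–B2, B2–B3, B3–B4

Each bag holds 4 vertices, so the decomposition has width 3, which upper-bounds the treewidth. For the lower bound: the 4 vertex sets {b,c}, {d,g}, {f}, {a} are disjoint, each induces a connected subgraph, and every pair is joined by at least one edge of G. Contracting each set to a single vertex therefore yields K_{4} as a minor, and since treewidth is minor-monotone, tw(G) ≥ tw(K_{4}) = 3. The upper and lower bounds meet at 3, so that is the treewidth.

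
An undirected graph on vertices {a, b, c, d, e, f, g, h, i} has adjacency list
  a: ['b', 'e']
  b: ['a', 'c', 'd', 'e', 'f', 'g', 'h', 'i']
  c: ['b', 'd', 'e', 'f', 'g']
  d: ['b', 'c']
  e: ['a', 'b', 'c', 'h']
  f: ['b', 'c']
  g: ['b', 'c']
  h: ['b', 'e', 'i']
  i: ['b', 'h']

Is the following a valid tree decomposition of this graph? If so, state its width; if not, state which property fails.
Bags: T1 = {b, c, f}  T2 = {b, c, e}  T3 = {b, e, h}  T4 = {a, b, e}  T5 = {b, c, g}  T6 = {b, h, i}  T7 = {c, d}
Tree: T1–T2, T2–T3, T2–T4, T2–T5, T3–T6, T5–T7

No — edge (b,d) lies in no bag.

A tree decomposition must satisfy three properties: every vertex lies in some bag; for every edge, both endpoints lie together in some bag; and for every vertex, the bags containing it form a connected subtree. Here edge (b,d) lies in no bag, so the decomposition is invalid.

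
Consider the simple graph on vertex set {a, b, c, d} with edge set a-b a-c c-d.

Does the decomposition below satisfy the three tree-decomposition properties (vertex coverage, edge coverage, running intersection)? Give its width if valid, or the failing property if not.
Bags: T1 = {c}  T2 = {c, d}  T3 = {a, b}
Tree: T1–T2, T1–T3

A tree decomposition must satisfy three properties: every vertex lies in some bag; for every edge, both endpoints lie together in some bag; and for every vertex, the bags containing it form a connected subtree. Here edge (a,c) lies in no bag, so the decomposition is invalid.

No — edge (a,c) lies in no bag.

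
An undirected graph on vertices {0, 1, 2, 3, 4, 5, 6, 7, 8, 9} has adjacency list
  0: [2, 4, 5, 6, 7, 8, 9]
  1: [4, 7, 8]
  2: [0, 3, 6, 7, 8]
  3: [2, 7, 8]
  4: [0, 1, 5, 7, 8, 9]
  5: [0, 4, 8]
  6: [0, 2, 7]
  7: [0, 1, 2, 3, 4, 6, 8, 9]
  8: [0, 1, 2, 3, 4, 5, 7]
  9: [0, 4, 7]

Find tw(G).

3

A width-3 tree decomposition is:
Bags: B1 = {0, 4, 7, 8}  B2 = {0, 2, 7, 8}  B3 = {0, 4, 5, 8}  B4 = {2, 3, 7, 8}  B5 = {0, 2, 6, 7}  B6 = {1, 4, 7, 8}  B7 = {0, 4, 7, 9}
Tree: B1–B2, B1–B3, B2–B4, B2–B5, B1–B6, B1–B7
Each bag holds 4 vertices, so the decomposition has width 3, which upper-bounds the treewidth. On the other hand G contains the 4-clique {0, 4, 5, 8}. A clique must lie in a single bag of any decomposition, so no decomposition can have width below 3. The upper and lower bounds meet at 3, so that is the treewidth.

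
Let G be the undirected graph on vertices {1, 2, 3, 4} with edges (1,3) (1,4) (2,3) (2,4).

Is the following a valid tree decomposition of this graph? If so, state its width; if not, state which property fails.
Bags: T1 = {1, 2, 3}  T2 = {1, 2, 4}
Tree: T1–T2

Yes; width 2.

Vertex coverage: the bags together contain {1, 2, 3, 4}, the full vertex set. Edge coverage: each edge of G has both endpoints in at least one bag. Running intersection: for every vertex, the bags containing it form a connected subtree. All three properties hold, so this is a valid tree decomposition of width max|bag| − 1 = 2, and hence tw(G) ≤ 2.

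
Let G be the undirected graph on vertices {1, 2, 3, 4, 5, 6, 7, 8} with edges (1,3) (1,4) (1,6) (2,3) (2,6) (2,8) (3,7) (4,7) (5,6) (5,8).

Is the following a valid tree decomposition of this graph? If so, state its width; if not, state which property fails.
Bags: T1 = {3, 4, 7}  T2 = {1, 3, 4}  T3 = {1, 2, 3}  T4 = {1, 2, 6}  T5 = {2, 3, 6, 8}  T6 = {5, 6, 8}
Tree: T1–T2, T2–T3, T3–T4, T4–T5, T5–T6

A tree decomposition must satisfy three properties: every vertex lies in some bag; for every edge, both endpoints lie together in some bag; and for every vertex, the bags containing it form a connected subtree. Here bags containing vertex 3 are not connected in the tree, so the decomposition is invalid.

No — bags containing vertex 3 are not connected in the tree.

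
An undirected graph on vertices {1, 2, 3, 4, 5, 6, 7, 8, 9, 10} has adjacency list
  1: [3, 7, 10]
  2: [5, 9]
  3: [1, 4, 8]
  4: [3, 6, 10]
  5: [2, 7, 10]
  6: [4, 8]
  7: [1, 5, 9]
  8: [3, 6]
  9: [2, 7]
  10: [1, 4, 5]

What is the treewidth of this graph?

2

A width-2 tree decomposition is:
Bags: B1 = {2, 5, 9}  B2 = {5, 7, 9}  B3 = {5, 7, 10}  B4 = {1, 7, 10}  B5 = {1, 4, 10}  B6 = {1, 3, 4}  B7 = {3, 4, 6}  B8 = {3, 6, 8}
Tree: B1–B2, B2–B3, B3–B4, B4–B5, B5–B6, B6–B7, B7–B8
Every bag has size at most 3, so the width is 3 − 1 = 2 and tw(G) ≤ 2. The edges 2–9–7–5–2 form a cycle, so G is not a tree and its treewidth is at least 2. Hence tw(G) = 2 exactly.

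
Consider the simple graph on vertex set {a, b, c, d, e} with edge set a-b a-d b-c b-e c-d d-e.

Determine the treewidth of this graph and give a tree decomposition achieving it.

The largest bag has 3 vertices, giving width 2; this decomposition certifies tw(G) ≤ 2. For the lower bound, G contains the cycle c–d–a–b–c, so G is not a forest; only forests have treewidth ≤ 1, hence tw(G) ≥ 2. Therefore the treewidth is 2.

Treewidth 2.
One such decomposition:
Bags: B1 = {b, c, d}  B2 = {a, b, d}  B3 = {b, d, e}
Tree: B1–B2, B2–B3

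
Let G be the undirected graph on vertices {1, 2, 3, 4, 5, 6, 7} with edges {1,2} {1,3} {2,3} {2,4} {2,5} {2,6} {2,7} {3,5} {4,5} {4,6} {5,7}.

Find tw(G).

2

A width-2 tree decomposition is:
Bags: B1 = {2, 4, 5}  B2 = {2, 5, 7}  B3 = {2, 3, 5}  B4 = {2, 4, 6}  B5 = {1, 2, 3}
Tree: B1–B2, B2–B3, B1–B4, B3–B5
Every bag has size at most 3, so the width is 3 − 1 = 2 and tw(G) ≤ 2. Conversely, {1, 2, 3} is a clique of size 3, and the vertices of any clique must share a bag in every tree decomposition; so some bag has ≥ 3 vertices and tw(G) ≥ 2. Combining the bounds, tw(G) = 2.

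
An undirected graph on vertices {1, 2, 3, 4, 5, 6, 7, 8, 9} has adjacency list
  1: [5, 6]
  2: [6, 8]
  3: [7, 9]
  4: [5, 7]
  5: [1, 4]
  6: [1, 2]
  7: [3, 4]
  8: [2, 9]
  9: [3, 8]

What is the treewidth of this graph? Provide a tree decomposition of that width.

Every bag has size at most 3, so the width is 3 − 1 = 2 and tw(G) ≤ 2. The edges 3–9–8–2–6–1–5–4–7–3 form a cycle, so G is not a tree and its treewidth is at least 2. Therefore the treewidth is 2.

Treewidth 2.
One such decomposition:
Bags: B1 = {3, 8, 9}  B2 = {2, 3, 8}  B3 = {2, 3, 6}  B4 = {1, 3, 6}  B5 = {1, 3, 5}  B6 = {3, 4, 5}  B7 = {3, 4, 7}
Tree: B1–B2, B2–B3, B3–B4, B4–B5, B5–B6, B6–B7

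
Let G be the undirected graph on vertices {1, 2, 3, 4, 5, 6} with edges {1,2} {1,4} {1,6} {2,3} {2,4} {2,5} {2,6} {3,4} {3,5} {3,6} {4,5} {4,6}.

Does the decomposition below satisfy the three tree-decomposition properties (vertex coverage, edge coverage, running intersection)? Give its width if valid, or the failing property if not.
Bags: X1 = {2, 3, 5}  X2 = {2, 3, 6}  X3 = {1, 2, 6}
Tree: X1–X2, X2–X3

No — vertex 4 appears in no bag.

A tree decomposition must satisfy three properties: every vertex lies in some bag; for every edge, both endpoints lie together in some bag; and for every vertex, the bags containing it form a connected subtree. Here vertex 4 appears in no bag, so the decomposition is invalid.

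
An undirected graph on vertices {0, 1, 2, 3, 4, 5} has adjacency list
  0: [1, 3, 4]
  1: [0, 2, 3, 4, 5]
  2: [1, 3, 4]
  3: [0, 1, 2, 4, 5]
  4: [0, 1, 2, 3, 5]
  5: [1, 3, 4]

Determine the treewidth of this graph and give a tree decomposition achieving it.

The largest bag has 4 vertices, giving width 3; this decomposition certifies tw(G) ≤ 3. On the other hand G contains the 4-clique {0, 1, 3, 4}. A clique must lie in a single bag of any decomposition, so no decomposition can have width below 3. Combining the bounds, tw(G) = 3.

Treewidth 3.
Bags: B1 = {0, 1, 3, 4}  B2 = {1, 2, 3, 4}  B3 = {1, 3, 4, 5}
Tree: B1–B2, B2–B3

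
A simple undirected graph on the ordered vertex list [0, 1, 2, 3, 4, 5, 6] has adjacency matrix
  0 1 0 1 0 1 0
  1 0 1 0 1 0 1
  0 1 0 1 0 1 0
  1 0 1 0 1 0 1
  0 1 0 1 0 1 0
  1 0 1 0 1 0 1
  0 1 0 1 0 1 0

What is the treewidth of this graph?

3

A width-3 tree decomposition is:
Bags: B1 = {1, 2, 3, 5}  B2 = {1, 3, 4, 5}  B3 = {1, 3, 5, 6}  B4 = {0, 1, 3, 5}
Tree: B1–B2, B2–B3, B3–B4
The largest bag has 4 vertices, giving width 3; this decomposition certifies tw(G) ≤ 3. For the lower bound: the 4 vertex sets {2,3}, {1,4}, {5}, {6} are disjoint, each induces a connected subgraph, and every pair is joined by at least one edge of G. Contracting each set to a single vertex therefore yields K_{4} as a minor, and since treewidth is minor-monotone, tw(G) ≥ tw(K_{4}) = 3. Hence tw(G) = 3 exactly.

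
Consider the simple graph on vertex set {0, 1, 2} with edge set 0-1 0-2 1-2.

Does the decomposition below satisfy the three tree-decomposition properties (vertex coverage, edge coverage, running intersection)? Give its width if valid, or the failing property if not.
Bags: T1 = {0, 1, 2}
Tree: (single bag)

Yes; width 2.

Every vertex of G appears in some bag (union = {0, 1, 2}); every edge is covered by a bag; and for each vertex v the set of bags containing v is connected in the bag tree. The decomposition is therefore valid. The largest bag has 3 vertices, so the width is 2.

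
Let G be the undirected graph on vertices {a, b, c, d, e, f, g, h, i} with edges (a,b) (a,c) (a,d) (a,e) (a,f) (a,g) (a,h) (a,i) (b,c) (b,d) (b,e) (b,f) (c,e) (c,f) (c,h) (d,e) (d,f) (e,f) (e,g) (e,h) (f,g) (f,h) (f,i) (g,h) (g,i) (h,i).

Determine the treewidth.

A width-4 tree decomposition is:
Bags: B1 = {a, c, e, f, h}  B2 = {a, b, c, e, f}  B3 = {a, e, f, g, h}  B4 = {a, b, d, e, f}  B5 = {a, f, g, h, i}
Tree: B1–B2, B1–B3, B2–B4, B3–B5
Each bag holds 5 vertices, so the decomposition has width 4, which upper-bounds the treewidth. On the other hand G contains the 5-clique {a, b, d, e, f}. A clique must lie in a single bag of any decomposition, so no decomposition can have width below 4. Therefore the treewidth is 4.

4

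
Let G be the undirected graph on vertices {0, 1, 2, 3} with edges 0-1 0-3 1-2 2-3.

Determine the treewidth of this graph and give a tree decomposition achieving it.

Treewidth 2.
One such decomposition:
Bags: B1 = {0, 1, 2}  B2 = {0, 2, 3}
Tree: B1–B2

The largest bag has 3 vertices, giving width 2; this decomposition certifies tw(G) ≤ 2. Since 2–1–0–3–2 is a cycle in G, G is not acyclic. Forests are exactly the graphs of treewidth ≤ 1, so tw(G) ≥ 2. The upper and lower bounds meet at 2, so that is the treewidth.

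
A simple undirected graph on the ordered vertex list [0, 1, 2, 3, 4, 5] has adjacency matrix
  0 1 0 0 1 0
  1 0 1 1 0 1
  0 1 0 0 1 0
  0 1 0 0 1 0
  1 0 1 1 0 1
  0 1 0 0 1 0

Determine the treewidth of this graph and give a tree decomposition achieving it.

Treewidth 2.
One optimal decomposition is:
Bags: B1 = {1, 2, 4}  B2 = {0, 1, 4}  B3 = {1, 4, 5}  B4 = {1, 3, 4}
Tree: B1–B2, B2–B3, B3–B4

Every bag has size at most 3, so the width is 3 − 1 = 2 and tw(G) ≤ 2. For the lower bound, G contains the cycle 2–4–0–1–2, so G is not a forest; only forests have treewidth ≤ 1, hence tw(G) ≥ 2. Therefore the treewidth is 2.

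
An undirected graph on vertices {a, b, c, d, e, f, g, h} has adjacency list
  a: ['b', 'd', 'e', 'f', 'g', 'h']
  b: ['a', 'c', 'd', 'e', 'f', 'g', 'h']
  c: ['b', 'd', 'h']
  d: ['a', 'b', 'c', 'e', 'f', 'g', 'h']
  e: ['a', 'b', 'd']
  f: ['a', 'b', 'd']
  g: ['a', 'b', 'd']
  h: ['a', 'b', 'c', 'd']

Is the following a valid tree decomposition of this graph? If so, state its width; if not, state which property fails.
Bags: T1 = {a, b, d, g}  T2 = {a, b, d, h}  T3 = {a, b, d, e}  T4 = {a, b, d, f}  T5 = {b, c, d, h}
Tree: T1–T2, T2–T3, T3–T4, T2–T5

Yes; width 3.

Every vertex of G appears in some bag (union = {a, b, c, d, e, f, g, h}); every edge is covered by a bag; and for each vertex v the set of bags containing v is connected in the bag tree. The decomposition is therefore valid. The largest bag has 4 vertices, so the width is 3.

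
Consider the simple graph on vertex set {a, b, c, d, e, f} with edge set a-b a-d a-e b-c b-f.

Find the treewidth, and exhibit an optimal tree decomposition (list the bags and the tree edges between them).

The largest bag has 2 vertices, giving width 1; this decomposition certifies tw(G) ≤ 1. Since G has at least one edge (e.g. e–a), it is not an edgeless graph, so tw(G) ≥ 1. Hence tw(G) = 1 exactly.

Treewidth 1.
One such decomposition:
Bags: B1 = {a, e}  B2 = {a, b}  B3 = {a, d}  B4 = {b, f}  B5 = {b, c}
Tree: B1–B2, B1–B3, B2–B4, B2–B5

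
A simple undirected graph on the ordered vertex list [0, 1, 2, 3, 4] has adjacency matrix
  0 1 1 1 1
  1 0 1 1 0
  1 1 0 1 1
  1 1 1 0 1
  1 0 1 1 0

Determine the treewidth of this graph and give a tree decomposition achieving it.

Each bag holds 4 vertices, so the decomposition has width 3, which upper-bounds the treewidth. On the other hand G contains the 4-clique {0, 1, 2, 3}. A clique must lie in a single bag of any decomposition, so no decomposition can have width below 3. Hence tw(G) = 3 exactly.

Treewidth 3.
One such decomposition:
Bags: B1 = {0, 1, 2, 3}  B2 = {0, 2, 3, 4}
Tree: B1–B2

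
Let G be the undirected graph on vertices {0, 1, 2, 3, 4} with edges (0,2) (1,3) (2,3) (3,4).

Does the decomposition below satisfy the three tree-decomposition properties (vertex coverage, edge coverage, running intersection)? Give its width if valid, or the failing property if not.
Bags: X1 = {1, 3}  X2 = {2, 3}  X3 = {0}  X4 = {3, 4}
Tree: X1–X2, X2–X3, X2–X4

A tree decomposition must satisfy three properties: every vertex lies in some bag; for every edge, both endpoints lie together in some bag; and for every vertex, the bags containing it form a connected subtree. Here edge (2,0) lies in no bag, so the decomposition is invalid.

No — edge (2,0) lies in no bag.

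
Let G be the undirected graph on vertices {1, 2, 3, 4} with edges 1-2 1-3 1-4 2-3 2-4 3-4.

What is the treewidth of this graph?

A width-3 tree decomposition is:
Bags: B1 = {1, 2, 3, 4}
Tree: (single bag)
With just one bag of size 4, the width is 4 − 1 = 3, so tw(G) ≤ 3. For the lower bound, the 4 vertices {1, 2, 3, 4} are pairwise adjacent, and any tree decomposition puts a clique entirely inside one bag — forcing width ≥ 3. Combining the bounds, tw(G) = 3.

3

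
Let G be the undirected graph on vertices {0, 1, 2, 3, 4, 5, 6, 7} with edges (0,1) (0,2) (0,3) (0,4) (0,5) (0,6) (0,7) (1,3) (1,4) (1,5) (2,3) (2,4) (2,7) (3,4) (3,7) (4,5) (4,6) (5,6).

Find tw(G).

3

A width-3 tree decomposition is:
Bags: B1 = {0, 1, 3, 4}  B2 = {0, 1, 4, 5}  B3 = {0, 2, 3, 4}  B4 = {0, 2, 3, 7}  B5 = {0, 4, 5, 6}
Tree: B1–B2, B1–B3, B3–B4, B2–B5
The largest bag has 4 vertices, giving width 3; this decomposition certifies tw(G) ≤ 3. On the other hand G contains the 4-clique {0, 1, 3, 4}. A clique must lie in a single bag of any decomposition, so no decomposition can have width below 3. Hence tw(G) = 3 exactly.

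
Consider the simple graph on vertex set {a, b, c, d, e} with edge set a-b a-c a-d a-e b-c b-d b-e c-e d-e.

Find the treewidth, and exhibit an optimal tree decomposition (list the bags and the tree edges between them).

Treewidth 3.
One such decomposition:
Bags: B1 = {a, b, d, e}  B2 = {a, b, c, e}
Tree: B1–B2

The largest bag has 4 vertices, giving width 3; this decomposition certifies tw(G) ≤ 3. Conversely, {a, b, d, e} is a clique of size 4, and the vertices of any clique must share a bag in every tree decomposition; so some bag has ≥ 4 vertices and tw(G) ≥ 3. Therefore the treewidth is 3.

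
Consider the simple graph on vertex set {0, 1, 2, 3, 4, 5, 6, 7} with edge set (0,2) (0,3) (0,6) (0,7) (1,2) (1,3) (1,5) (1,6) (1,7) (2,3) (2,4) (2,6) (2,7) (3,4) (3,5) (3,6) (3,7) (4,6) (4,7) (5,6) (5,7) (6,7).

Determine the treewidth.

A width-4 tree decomposition is:
Bags: B1 = {1, 2, 3, 6, 7}  B2 = {0, 2, 3, 6, 7}  B3 = {1, 3, 5, 6, 7}  B4 = {2, 3, 4, 6, 7}
Tree: B1–B2, B1–B3, B1–B4
Each bag holds 5 vertices, so the decomposition has width 4, which upper-bounds the treewidth. On the other hand G contains the 5-clique {0, 2, 3, 6, 7}. A clique must lie in a single bag of any decomposition, so no decomposition can have width below 4. The upper and lower bounds meet at 4, so that is the treewidth.

4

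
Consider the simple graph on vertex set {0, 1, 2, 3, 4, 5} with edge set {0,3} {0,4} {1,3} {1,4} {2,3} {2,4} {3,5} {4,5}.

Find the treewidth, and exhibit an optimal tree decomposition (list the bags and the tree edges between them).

Each bag holds 3 vertices, so the decomposition has width 2, which upper-bounds the treewidth. Since 4–2–3–5–4 is a cycle in G, G is not acyclic. Forests are exactly the graphs of treewidth ≤ 1, so tw(G) ≥ 2. The upper and lower bounds meet at 2, so that is the treewidth.

Treewidth 2.
One optimal decomposition is:
Bags: B1 = {2, 3, 4}  B2 = {3, 4, 5}  B3 = {1, 3, 4}  B4 = {0, 3, 4}
Tree: B1–B2, B2–B3, B3–B4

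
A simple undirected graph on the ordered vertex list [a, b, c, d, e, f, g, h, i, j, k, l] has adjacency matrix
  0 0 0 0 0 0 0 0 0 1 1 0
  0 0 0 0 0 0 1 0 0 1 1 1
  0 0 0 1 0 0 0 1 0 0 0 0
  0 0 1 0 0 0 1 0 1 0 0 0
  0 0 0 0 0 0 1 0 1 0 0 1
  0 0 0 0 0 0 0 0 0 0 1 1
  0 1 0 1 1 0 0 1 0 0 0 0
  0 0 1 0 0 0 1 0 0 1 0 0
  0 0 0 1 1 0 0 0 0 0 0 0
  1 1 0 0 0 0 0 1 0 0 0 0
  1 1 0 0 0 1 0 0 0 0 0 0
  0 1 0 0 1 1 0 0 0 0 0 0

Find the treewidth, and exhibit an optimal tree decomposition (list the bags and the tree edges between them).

The largest bag has 4 vertices, giving width 3; this decomposition certifies tw(G) ≤ 3. For the lower bound: the 4 vertex sets {a,f,k}, {l}, {b}, {e,g,h,j} are disjoint, each induces a connected subgraph, and every pair is joined by at least one edge of G. Contracting each set to a single vertex therefore yields K_{4} as a minor, and since treewidth is minor-monotone, tw(G) ≥ tw(K_{4}) = 3. The upper and lower bounds meet at 3, so that is the treewidth.

Treewidth 3.
Bags: B1 = {a, f, k, l}  B2 = {a, b, k, l}  B3 = {a, b, j, l}  B4 = {b, e, j, l}  B5 = {b, e, g, j}  B6 = {e, g, h, j}  B7 = {e, g, h, i}  B8 = {d, g, h, i}  B9 = {c, d, h, i}
Tree: B1–B2, B2–B3, B3–B4, B4–B5, B5–B6, B6–B7, B7–B8, B8–B9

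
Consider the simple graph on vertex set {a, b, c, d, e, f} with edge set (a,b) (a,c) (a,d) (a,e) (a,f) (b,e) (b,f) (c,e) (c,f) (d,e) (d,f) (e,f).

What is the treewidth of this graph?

3

A width-3 tree decomposition is:
Bags: B1 = {a, b, e, f}  B2 = {a, c, e, f}  B3 = {a, d, e, f}
Tree: B1–B2, B2–B3
The largest bag has 4 vertices, giving width 3; this decomposition certifies tw(G) ≤ 3. For the lower bound, the 4 vertices {a, d, e, f} are pairwise adjacent, and any tree decomposition puts a clique entirely inside one bag — forcing width ≥ 3. Therefore the treewidth is 3.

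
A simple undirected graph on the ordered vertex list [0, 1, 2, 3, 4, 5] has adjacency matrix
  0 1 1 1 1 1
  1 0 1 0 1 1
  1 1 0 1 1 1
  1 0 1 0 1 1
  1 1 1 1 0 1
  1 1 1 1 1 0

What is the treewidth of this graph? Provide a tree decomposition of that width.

Treewidth 4.
Bags: B1 = {0, 1, 2, 4, 5}  B2 = {0, 2, 3, 4, 5}
Tree: B1–B2

Each bag holds 5 vertices, so the decomposition has width 4, which upper-bounds the treewidth. For the lower bound, the 5 vertices {0, 1, 2, 4, 5} are pairwise adjacent, and any tree decomposition puts a clique entirely inside one bag — forcing width ≥ 4. The upper and lower bounds meet at 4, so that is the treewidth.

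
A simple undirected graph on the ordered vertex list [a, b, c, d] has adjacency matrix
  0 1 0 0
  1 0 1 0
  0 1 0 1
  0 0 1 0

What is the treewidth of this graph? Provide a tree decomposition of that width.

Treewidth 1.
One such decomposition:
Bags: B1 = {a, b}  B2 = {b, c}  B3 = {c, d}
Tree: B1–B2, B2–B3

Each bag holds 2 vertices, so the decomposition has width 1, which upper-bounds the treewidth. Any graph with an edge has treewidth ≥ 1, and G has the edge a–b. Therefore the treewidth is 1.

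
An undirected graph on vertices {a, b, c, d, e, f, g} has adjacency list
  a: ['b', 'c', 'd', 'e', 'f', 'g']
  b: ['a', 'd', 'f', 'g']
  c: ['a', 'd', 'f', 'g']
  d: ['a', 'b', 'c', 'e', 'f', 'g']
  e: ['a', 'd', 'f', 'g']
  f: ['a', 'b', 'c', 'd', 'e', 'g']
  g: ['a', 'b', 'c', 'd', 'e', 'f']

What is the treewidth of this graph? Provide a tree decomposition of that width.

Treewidth 4.
One optimal decomposition is:
Bags: B1 = {a, b, d, f, g}  B2 = {a, c, d, f, g}  B3 = {a, d, e, f, g}
Tree: B1–B2, B2–B3

Each bag holds 5 vertices, so the decomposition has width 4, which upper-bounds the treewidth. Conversely, {a, d, e, f, g} is a clique of size 5, and the vertices of any clique must share a bag in every tree decomposition; so some bag has ≥ 5 vertices and tw(G) ≥ 4. Therefore the treewidth is 4.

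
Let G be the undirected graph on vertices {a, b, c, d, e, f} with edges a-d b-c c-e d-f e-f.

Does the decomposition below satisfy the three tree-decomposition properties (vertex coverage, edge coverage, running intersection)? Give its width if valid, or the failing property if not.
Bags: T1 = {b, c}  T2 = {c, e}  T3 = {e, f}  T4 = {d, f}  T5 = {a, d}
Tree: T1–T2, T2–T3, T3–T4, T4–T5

Vertex coverage: the bags together contain {a, b, c, d, e, f}, the full vertex set. Edge coverage: each edge of G has both endpoints in at least one bag. Running intersection: for every vertex, the bags containing it form a connected subtree. All three properties hold, so this is a valid tree decomposition of width max|bag| − 1 = 1, and hence tw(G) ≤ 1.

Yes; width 1.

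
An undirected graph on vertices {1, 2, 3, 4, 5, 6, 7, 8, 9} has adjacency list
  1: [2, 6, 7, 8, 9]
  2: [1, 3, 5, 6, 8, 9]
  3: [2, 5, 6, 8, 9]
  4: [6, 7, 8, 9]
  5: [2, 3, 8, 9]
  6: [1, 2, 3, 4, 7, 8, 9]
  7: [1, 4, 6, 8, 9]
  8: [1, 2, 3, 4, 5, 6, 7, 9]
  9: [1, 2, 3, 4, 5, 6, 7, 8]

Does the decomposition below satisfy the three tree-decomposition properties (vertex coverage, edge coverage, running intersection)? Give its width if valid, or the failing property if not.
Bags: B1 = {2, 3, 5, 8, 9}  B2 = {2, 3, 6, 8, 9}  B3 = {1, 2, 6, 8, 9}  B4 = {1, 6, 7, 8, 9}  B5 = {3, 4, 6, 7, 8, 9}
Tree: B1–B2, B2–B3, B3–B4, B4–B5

A tree decomposition must satisfy three properties: every vertex lies in some bag; for every edge, both endpoints lie together in some bag; and for every vertex, the bags containing it form a connected subtree. Here bags containing vertex 3 are not connected in the tree, so the decomposition is invalid.

No — bags containing vertex 3 are not connected in the tree.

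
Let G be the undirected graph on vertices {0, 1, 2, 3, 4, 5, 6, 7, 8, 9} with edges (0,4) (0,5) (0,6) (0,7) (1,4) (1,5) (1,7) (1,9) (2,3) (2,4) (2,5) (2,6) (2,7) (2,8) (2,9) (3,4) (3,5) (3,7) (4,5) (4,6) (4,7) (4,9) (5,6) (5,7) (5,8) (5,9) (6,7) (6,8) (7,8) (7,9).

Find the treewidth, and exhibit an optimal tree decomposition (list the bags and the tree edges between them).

Treewidth 4.
Bags: B1 = {2, 4, 5, 6, 7}  B2 = {2, 4, 5, 7, 9}  B3 = {2, 5, 6, 7, 8}  B4 = {2, 3, 4, 5, 7}  B5 = {0, 4, 5, 6, 7}  B6 = {1, 4, 5, 7, 9}
Tree: B1–B2, B1–B3, B2–B4, B1–B5, B2–B6

Each bag holds 5 vertices, so the decomposition has width 4, which upper-bounds the treewidth. On the other hand G contains the 5-clique {2, 5, 6, 7, 8}. A clique must lie in a single bag of any decomposition, so no decomposition can have width below 4. The upper and lower bounds meet at 4, so that is the treewidth.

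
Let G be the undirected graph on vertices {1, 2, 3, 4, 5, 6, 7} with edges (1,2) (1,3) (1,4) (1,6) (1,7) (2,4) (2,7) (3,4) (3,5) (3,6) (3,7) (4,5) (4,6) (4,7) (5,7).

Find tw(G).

A width-3 tree decomposition is:
Bags: B1 = {1, 3, 4, 6}  B2 = {1, 3, 4, 7}  B3 = {1, 2, 4, 7}  B4 = {3, 4, 5, 7}
Tree: B1–B2, B2–B3, B2–B4
Every bag has size at most 4, so the width is 4 − 1 = 3 and tw(G) ≤ 3. Conversely, {1, 2, 4, 7} is a clique of size 4, and the vertices of any clique must share a bag in every tree decomposition; so some bag has ≥ 4 vertices and tw(G) ≥ 3. Combining the bounds, tw(G) = 3.

3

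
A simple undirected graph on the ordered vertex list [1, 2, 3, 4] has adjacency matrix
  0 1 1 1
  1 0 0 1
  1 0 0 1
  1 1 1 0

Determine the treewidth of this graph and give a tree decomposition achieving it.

Each bag holds 3 vertices, so the decomposition has width 2, which upper-bounds the treewidth. On the other hand G contains the 3-clique {1, 2, 4}. A clique must lie in a single bag of any decomposition, so no decomposition can have width below 2. The upper and lower bounds meet at 2, so that is the treewidth.

Treewidth 2.
One optimal decomposition is:
Bags: B1 = {1, 2, 4}  B2 = {1, 3, 4}
Tree: B1–B2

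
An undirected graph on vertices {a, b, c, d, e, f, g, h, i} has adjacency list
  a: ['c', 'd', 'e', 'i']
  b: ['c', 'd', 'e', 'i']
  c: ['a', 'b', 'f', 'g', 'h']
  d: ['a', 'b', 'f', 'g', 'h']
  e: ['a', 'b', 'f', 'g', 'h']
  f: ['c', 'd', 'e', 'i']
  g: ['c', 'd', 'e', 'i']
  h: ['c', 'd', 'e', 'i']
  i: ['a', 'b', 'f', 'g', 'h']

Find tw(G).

4

A width-4 tree decomposition is:
Bags: B1 = {c, d, e, h, i}  B2 = {c, d, e, f, i}  B3 = {b, c, d, e, i}  B4 = {c, d, e, g, i}  B5 = {a, c, d, e, i}
Tree: B1–B2, B2–B3, B3–B4, B4–B5
Every bag has size at most 5, so the width is 5 − 1 = 4 and tw(G) ≤ 4. For the lower bound: the 5 vertex sets {d,h}, {e,f}, {b,c}, {i}, {g} are disjoint, each induces a connected subgraph, and every pair is joined by at least one edge of G. Contracting each set to a single vertex therefore yields K_{5} as a minor, and since treewidth is minor-monotone, tw(G) ≥ tw(K_{5}) = 4. Combining the bounds, tw(G) = 4.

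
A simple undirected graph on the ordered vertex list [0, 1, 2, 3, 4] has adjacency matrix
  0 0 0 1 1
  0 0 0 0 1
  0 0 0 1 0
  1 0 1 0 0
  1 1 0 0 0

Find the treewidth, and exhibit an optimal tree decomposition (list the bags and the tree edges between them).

Each bag holds 2 vertices, so the decomposition has width 1, which upper-bounds the treewidth. G has an edge, so its treewidth is at least 1. Hence tw(G) = 1 exactly.

Treewidth 1.
One optimal decomposition is:
Bags: B1 = {1, 4}  B2 = {0, 4}  B3 = {0, 3}  B4 = {2, 3}
Tree: B1–B2, B2–B3, B3–B4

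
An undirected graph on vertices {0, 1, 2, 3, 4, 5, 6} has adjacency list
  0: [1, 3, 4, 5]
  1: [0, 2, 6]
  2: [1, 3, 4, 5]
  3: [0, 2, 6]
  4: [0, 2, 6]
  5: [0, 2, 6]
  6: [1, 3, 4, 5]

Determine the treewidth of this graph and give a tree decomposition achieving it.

Treewidth 3.
One such decomposition:
Bags: B1 = {0, 1, 2, 6}  B2 = {0, 2, 4, 6}  B3 = {0, 2, 3, 6}  B4 = {0, 2, 5, 6}
Tree: B1–B2, B2–B3, B3–B4

Every bag has size at most 4, so the width is 4 − 1 = 3 and tw(G) ≤ 3. For the lower bound: the 4 vertex sets {1,2}, {4,6}, {0}, {3} are disjoint, each induces a connected subgraph, and every pair is joined by at least one edge of G. Contracting each set to a single vertex therefore yields K_{4} as a minor, and since treewidth is minor-monotone, tw(G) ≥ tw(K_{4}) = 3. Combining the bounds, tw(G) = 3.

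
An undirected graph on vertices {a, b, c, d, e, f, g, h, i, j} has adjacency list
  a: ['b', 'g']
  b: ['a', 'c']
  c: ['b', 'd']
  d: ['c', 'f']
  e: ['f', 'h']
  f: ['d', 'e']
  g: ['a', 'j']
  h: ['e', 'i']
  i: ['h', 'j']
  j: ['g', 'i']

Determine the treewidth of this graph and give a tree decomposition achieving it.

Each bag holds 3 vertices, so the decomposition has width 2, which upper-bounds the treewidth. For the lower bound, G contains the cycle g–j–i–h–e–f–d–c–b–a–g, so G is not a forest; only forests have treewidth ≤ 1, hence tw(G) ≥ 2. Hence tw(G) = 2 exactly.

Treewidth 2.
One such decomposition:
Bags: B1 = {g, i, j}  B2 = {g, h, i}  B3 = {e, g, h}  B4 = {e, f, g}  B5 = {d, f, g}  B6 = {c, d, g}  B7 = {b, c, g}  B8 = {a, b, g}
Tree: B1–B2, B2–B3, B3–B4, B4–B5, B5–B6, B6–B7, B7–B8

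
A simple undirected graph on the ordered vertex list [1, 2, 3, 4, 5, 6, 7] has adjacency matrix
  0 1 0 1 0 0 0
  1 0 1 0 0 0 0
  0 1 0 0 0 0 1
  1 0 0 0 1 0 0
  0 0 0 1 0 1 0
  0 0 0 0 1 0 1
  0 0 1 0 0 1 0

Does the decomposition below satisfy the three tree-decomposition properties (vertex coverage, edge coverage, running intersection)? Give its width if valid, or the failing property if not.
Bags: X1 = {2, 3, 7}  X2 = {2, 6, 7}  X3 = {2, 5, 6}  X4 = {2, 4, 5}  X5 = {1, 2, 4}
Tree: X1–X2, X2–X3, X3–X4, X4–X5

Yes; width 2.

Every vertex of G appears in some bag (union = {1, 2, 3, 4, 5, 6, 7}); every edge is covered by a bag; and for each vertex v the set of bags containing v is connected in the bag tree. The decomposition is therefore valid. The largest bag has 3 vertices, so the width is 2.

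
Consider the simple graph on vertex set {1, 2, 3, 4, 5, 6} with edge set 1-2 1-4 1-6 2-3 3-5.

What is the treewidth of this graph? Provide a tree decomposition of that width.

The largest bag has 2 vertices, giving width 1; this decomposition certifies tw(G) ≤ 1. G has an edge, so its treewidth is at least 1. Combining the bounds, tw(G) = 1.

Treewidth 1.
Bags: B1 = {2, 3}  B2 = {1, 2}  B3 = {1, 4}  B4 = {3, 5}  B5 = {1, 6}
Tree: B1–B2, B2–B3, B1–B4, B3–B5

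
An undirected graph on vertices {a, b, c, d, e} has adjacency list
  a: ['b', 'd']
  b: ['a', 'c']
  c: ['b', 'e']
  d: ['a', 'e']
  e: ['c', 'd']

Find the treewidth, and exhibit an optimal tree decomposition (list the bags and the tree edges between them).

Every bag has size at most 3, so the width is 3 − 1 = 2 and tw(G) ≤ 2. Since c–e–d–a–b–c is a cycle in G, G is not acyclic. Forests are exactly the graphs of treewidth ≤ 1, so tw(G) ≥ 2. Hence tw(G) = 2 exactly.

Treewidth 2.
Bags: B1 = {c, d, e}  B2 = {a, c, d}  B3 = {a, b, c}
Tree: B1–B2, B2–B3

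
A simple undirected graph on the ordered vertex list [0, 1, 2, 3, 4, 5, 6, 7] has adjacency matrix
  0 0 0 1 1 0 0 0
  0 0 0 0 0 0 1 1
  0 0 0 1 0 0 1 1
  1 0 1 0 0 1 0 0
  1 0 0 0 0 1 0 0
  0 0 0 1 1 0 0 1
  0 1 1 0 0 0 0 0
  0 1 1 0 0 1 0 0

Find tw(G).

A width-2 tree decomposition is:
Bags: B1 = {0, 3, 4}  B2 = {3, 4, 5}  B3 = {2, 3, 5}  B4 = {2, 5, 7}  B5 = {2, 6, 7}  B6 = {1, 6, 7}
Tree: B1–B2, B2–B3, B3–B4, B4–B5, B5–B6
Each bag holds 3 vertices, so the decomposition has width 2, which upper-bounds the treewidth. Since 0–4–5–3–0 is a cycle in G, G is not acyclic. Forests are exactly the graphs of treewidth ≤ 1, so tw(G) ≥ 2. The upper and lower bounds meet at 2, so that is the treewidth.

2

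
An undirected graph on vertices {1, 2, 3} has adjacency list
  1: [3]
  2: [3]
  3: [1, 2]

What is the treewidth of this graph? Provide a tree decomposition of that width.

Each bag holds 2 vertices, so the decomposition has width 1, which upper-bounds the treewidth. Since G has at least one edge (e.g. 2–3), it is not an edgeless graph, so tw(G) ≥ 1. Hence tw(G) = 1 exactly.

Treewidth 1.
Bags: B1 = {2, 3}  B2 = {1, 3}
Tree: B1–B2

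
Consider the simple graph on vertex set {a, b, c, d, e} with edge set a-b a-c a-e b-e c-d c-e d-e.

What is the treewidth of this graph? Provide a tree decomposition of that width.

Each bag holds 3 vertices, so the decomposition has width 2, which upper-bounds the treewidth. For the lower bound, the 3 vertices {c, d, e} are pairwise adjacent, and any tree decomposition puts a clique entirely inside one bag — forcing width ≥ 2. Therefore the treewidth is 2.

Treewidth 2.
Bags: B1 = {a, b, e}  B2 = {a, c, e}  B3 = {c, d, e}
Tree: B1–B2, B2–B3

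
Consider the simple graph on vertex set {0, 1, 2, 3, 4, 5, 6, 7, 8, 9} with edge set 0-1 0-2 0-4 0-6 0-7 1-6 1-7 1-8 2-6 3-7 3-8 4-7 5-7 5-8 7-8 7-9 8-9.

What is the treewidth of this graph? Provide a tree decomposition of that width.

Treewidth 2.
One optimal decomposition is:
Bags: B1 = {1, 7, 8}  B2 = {3, 7, 8}  B3 = {0, 1, 7}  B4 = {5, 7, 8}  B5 = {0, 1, 6}  B6 = {0, 4, 7}  B7 = {0, 2, 6}  B8 = {7, 8, 9}
Tree: B1–B2, B1–B3, B1–B4, B3–B5, B3–B6, B5–B7, B1–B8

Every bag has size at most 3, so the width is 3 − 1 = 2 and tw(G) ≤ 2. On the other hand G contains the 3-clique {0, 2, 6}. A clique must lie in a single bag of any decomposition, so no decomposition can have width below 2. Combining the bounds, tw(G) = 2.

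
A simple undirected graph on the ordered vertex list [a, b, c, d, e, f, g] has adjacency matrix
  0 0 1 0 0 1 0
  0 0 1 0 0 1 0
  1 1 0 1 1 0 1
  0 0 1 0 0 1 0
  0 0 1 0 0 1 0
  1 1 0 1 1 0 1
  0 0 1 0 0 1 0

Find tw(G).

A width-2 tree decomposition is:
Bags: B1 = {c, d, f}  B2 = {c, f, g}  B3 = {b, c, f}  B4 = {c, e, f}  B5 = {a, c, f}
Tree: B1–B2, B2–B3, B3–B4, B4–B5
The largest bag has 3 vertices, giving width 2; this decomposition certifies tw(G) ≤ 2. Since c–d–f–g–c is a cycle in G, G is not acyclic. Forests are exactly the graphs of treewidth ≤ 1, so tw(G) ≥ 2. The upper and lower bounds meet at 2, so that is the treewidth.

2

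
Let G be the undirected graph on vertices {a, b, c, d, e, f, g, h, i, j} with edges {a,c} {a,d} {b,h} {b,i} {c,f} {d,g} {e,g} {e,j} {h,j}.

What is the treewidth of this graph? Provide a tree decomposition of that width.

The largest bag has 2 vertices, giving width 1; this decomposition certifies tw(G) ≤ 1. Any graph with an edge has treewidth ≥ 1, and G has the edge i–b. Therefore the treewidth is 1.

Treewidth 1.
One such decomposition:
Bags: B1 = {b, i}  B2 = {b, h}  B3 = {h, j}  B4 = {e, j}  B5 = {e, g}  B6 = {d, g}  B7 = {a, d}  B8 = {a, c}  B9 = {c, f}
Tree: B1–B2, B2–B3, B3–B4, B4–B5, B5–B6, B6–B7, B7–B8, B8–B9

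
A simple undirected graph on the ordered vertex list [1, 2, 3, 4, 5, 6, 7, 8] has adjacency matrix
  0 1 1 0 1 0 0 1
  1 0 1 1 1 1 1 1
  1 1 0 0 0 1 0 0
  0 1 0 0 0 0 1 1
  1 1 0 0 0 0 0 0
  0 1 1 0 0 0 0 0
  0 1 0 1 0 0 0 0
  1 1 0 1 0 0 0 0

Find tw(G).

A width-2 tree decomposition is:
Bags: B1 = {1, 2, 8}  B2 = {2, 4, 8}  B3 = {2, 4, 7}  B4 = {1, 2, 3}  B5 = {1, 2, 5}  B6 = {2, 3, 6}
Tree: B1–B2, B2–B3, B1–B4, B1–B5, B4–B6
Every bag has size at most 3, so the width is 3 − 1 = 2 and tw(G) ≤ 2. For the lower bound, the 3 vertices {1, 2, 8} are pairwise adjacent, and any tree decomposition puts a clique entirely inside one bag — forcing width ≥ 2. Combining the bounds, tw(G) = 2.

2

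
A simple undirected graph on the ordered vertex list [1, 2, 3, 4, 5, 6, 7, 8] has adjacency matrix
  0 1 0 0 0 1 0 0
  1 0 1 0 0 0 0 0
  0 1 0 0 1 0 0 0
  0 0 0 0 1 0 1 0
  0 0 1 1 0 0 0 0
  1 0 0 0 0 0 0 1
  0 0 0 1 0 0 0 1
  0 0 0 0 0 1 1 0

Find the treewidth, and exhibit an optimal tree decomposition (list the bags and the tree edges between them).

Each bag holds 3 vertices, so the decomposition has width 2, which upper-bounds the treewidth. Since 3–5–4–7–8–6–1–2–3 is a cycle in G, G is not acyclic. Forests are exactly the graphs of treewidth ≤ 1, so tw(G) ≥ 2. Therefore the treewidth is 2.

Treewidth 2.
One optimal decomposition is:
Bags: B1 = {3, 4, 5}  B2 = {3, 4, 7}  B3 = {3, 7, 8}  B4 = {3, 6, 8}  B5 = {1, 3, 6}  B6 = {1, 2, 3}
Tree: B1–B2, B2–B3, B3–B4, B4–B5, B5–B6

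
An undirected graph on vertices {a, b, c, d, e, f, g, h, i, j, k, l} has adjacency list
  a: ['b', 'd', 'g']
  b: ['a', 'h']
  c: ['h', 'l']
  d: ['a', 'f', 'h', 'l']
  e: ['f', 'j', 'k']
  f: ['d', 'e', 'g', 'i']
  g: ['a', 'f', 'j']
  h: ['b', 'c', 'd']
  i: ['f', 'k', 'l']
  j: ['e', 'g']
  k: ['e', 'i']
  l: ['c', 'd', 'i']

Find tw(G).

A width-3 tree decomposition is:
Bags: B1 = {a, b, c, h}  B2 = {a, c, d, h}  B3 = {a, c, d, l}  B4 = {a, d, g, l}  B5 = {d, f, g, l}  B6 = {f, g, i, l}  B7 = {f, g, i, j}  B8 = {e, f, i, j}  B9 = {e, i, j, k}
Tree: B1–B2, B2–B3, B3–B4, B4–B5, B5–B6, B6–B7, B7–B8, B8–B9
Each bag holds 4 vertices, so the decomposition has width 3, which upper-bounds the treewidth. For the lower bound: the 4 vertex sets {b,c,h}, {a}, {d}, {f,g,i,l} are disjoint, each induces a connected subgraph, and every pair is joined by at least one edge of G. Contracting each set to a single vertex therefore yields K_{4} as a minor, and since treewidth is minor-monotone, tw(G) ≥ tw(K_{4}) = 3. Combining the bounds, tw(G) = 3.

3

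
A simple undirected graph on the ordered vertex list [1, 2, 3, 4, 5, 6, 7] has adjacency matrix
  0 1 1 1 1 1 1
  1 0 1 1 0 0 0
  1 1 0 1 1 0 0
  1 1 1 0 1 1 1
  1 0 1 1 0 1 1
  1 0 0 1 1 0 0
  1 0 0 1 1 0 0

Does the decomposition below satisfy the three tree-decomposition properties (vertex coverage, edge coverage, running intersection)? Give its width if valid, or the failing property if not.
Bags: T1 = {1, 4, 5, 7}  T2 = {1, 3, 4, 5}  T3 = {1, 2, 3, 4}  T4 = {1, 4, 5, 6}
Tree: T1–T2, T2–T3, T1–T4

Yes; width 3.

Vertex coverage: the bags together contain {1, 2, 3, 4, 5, 6, 7}, the full vertex set. Edge coverage: each edge of G has both endpoints in at least one bag. Running intersection: for every vertex, the bags containing it form a connected subtree. All three properties hold, so this is a valid tree decomposition of width max|bag| − 1 = 3, and hence tw(G) ≤ 3.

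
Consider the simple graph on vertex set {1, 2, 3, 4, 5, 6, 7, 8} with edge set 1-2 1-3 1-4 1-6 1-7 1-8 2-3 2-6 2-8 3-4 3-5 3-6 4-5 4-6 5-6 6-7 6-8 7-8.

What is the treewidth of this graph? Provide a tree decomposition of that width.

Each bag holds 4 vertices, so the decomposition has width 3, which upper-bounds the treewidth. On the other hand G contains the 4-clique {1, 2, 6, 8}. A clique must lie in a single bag of any decomposition, so no decomposition can have width below 3. Combining the bounds, tw(G) = 3.

Treewidth 3.
One such decomposition:
Bags: B1 = {1, 2, 6, 8}  B2 = {1, 2, 3, 6}  B3 = {1, 6, 7, 8}  B4 = {1, 3, 4, 6}  B5 = {3, 4, 5, 6}
Tree: B1–B2, B1–B3, B2–B4, B4–B5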